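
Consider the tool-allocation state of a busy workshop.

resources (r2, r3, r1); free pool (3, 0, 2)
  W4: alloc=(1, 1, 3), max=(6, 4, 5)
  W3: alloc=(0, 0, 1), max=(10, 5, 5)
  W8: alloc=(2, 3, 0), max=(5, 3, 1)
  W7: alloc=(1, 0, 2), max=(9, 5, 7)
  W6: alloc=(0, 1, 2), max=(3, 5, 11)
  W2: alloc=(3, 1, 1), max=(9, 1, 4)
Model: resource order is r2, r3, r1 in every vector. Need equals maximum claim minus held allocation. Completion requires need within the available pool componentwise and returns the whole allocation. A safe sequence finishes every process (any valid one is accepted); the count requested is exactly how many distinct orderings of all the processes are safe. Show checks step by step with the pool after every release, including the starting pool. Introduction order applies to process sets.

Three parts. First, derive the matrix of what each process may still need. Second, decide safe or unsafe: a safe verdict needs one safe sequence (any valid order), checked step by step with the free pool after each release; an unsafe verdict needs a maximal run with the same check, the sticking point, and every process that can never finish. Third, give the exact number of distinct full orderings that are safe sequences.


(1) Remaining need (order r2, r3, r1):
  W4: (5, 3, 2)
  W3: (10, 5, 4)
  W8: (3, 0, 1)
  W7: (8, 5, 5)
  W6: (3, 4, 9)
  W2: (6, 0, 3)
(2) SAFE. One safe sequence: W8, W4, W2, W7, W3, W6.
Key observation: at W8 the run first touches a limit — (3, 0, 1) against (3, 0, 2), exact on a resource it actually requests.
Step-by-step check:
  pool = (3, 0, 2)
  W8 needs (3, 0, 1) <= (3, 0, 2) -> finishes; pool += (2, 3, 0) = (5, 3, 2)
  W4 needs (5, 3, 2) <= (5, 3, 2) -> finishes; pool += (1, 1, 3) = (6, 4, 5)
  W2 needs (6, 0, 3) <= (6, 4, 5) -> finishes; pool += (3, 1, 1) = (9, 5, 6)
  W7 needs (8, 5, 5) <= (9, 5, 6) -> finishes; pool += (1, 0, 2) = (10, 5, 8)
  W3 needs (10, 5, 4) <= (10, 5, 8) -> finishes; pool += (0, 0, 1) = (10, 5, 9)
  W6 needs (3, 4, 9) <= (10, 5, 9) -> finishes; pool += (0, 1, 2) = (10, 6, 11)
(3) Precisely 1 of the possible complete orderings is a safe sequence.


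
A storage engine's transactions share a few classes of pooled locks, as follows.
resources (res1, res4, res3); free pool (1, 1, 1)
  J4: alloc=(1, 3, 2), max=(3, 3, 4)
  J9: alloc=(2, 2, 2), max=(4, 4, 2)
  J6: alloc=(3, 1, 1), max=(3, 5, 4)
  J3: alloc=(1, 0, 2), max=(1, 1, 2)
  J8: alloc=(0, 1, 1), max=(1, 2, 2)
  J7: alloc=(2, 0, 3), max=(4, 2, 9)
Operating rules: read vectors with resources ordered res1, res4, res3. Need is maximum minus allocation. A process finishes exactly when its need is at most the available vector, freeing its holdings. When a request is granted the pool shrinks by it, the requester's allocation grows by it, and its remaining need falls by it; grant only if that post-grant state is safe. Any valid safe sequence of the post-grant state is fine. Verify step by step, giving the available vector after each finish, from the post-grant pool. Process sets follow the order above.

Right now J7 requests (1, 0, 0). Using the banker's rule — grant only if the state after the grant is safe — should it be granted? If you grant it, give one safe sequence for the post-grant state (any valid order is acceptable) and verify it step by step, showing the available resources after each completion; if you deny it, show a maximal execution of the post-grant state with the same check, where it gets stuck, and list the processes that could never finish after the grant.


DENY — the pretend-granted state is unsafe.
Key observation: after J3, J8 the pool peaks at (1, 2, 4), and each blocked process is short somewhere: J4 on res1; J9 on res1; J6 on res4; J7 on res3.
After a pretend grant, a maximal execution: J3, J8 — then nothing else fits. Step-by-step check:
  pool = (0, 1, 1)
  J3 needs (0, 1, 0) <= (0, 1, 1) -> finishes; pool += (1, 0, 2) = (1, 1, 3)
  J8 needs (1, 1, 1) <= (1, 1, 3) -> finishes; pool += (0, 1, 1) = (1, 2, 4)
  J4 cannot run: need (2, 0, 2) vs free (1, 2, 4) (insufficient res1)
  J9 cannot run: need (2, 2, 0) vs free (1, 2, 4) (insufficient res1)
  J6 cannot run: need (0, 4, 3) vs free (1, 2, 4) (insufficient res4)
  J7 cannot run: need (1, 2, 6) vs free (1, 2, 4) (insufficient res3)
Had the request been granted, J4, J9, J6 and J7 could never finish.


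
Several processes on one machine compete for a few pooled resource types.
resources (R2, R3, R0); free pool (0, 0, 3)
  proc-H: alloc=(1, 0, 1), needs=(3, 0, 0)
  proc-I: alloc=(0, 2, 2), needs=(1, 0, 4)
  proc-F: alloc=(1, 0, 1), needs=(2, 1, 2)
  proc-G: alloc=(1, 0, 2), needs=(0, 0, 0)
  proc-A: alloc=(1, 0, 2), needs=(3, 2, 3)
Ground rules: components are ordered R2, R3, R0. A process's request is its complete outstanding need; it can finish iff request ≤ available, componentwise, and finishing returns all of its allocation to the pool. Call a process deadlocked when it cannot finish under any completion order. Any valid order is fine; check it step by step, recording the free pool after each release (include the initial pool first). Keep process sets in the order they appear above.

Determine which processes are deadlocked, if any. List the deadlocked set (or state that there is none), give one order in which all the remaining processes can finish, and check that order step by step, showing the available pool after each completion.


Deadlocked: proc-H, proc-F and proc-A.
Key observation: the wall is R2: completing proc-G, proc-I brings the pool only to (1, 2, 7), and all the rest need more.
A valid finishing order for the others: proc-G, proc-I. Verifying each step:
  pool = (0, 0, 3)
  run proc-G (needs (0, 0, 0), free (0, 0, 3)); after release of (1, 0, 2) the pool is (1, 0, 5)
  run proc-I (needs (1, 0, 4), free (1, 0, 5)); after release of (0, 2, 2) the pool is (1, 2, 7)
The blocked processes can never fit:
  proc-H cannot run: need (3, 0, 0) vs free (1, 2, 7) (insufficient R2)
  proc-F cannot run: need (2, 1, 2) vs free (1, 2, 7) (insufficient R2)
  proc-A cannot run: need (3, 2, 3) vs free (1, 2, 7) (insufficient R2)


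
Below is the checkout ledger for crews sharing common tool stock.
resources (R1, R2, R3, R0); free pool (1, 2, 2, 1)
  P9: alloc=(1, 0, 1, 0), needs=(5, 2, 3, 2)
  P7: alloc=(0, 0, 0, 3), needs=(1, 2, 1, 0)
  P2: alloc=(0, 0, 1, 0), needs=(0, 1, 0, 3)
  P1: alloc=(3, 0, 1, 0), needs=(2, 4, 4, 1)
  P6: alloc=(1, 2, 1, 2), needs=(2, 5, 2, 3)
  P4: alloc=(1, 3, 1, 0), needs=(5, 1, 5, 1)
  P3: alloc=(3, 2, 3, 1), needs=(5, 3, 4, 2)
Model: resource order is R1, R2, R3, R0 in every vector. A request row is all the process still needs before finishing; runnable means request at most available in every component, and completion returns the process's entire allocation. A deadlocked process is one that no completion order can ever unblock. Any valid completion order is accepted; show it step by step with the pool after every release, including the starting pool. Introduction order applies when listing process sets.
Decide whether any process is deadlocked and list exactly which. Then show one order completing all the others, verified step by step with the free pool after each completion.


Deadlocked set: P9, P1, P6, P4 and P3.
Key observation: after P7, P2 complete, (1, 2, 3, 4) is the best the pool ever gets, yet each leftover process wants more R1.
The rest can finish in the order P7, P2. Step-by-step check:
  pool = (1, 2, 2, 1)
  P7 needs (1, 2, 1, 0) <= (1, 2, 2, 1) -> finishes; pool += (0, 0, 0, 3) = (1, 2, 2, 4)
  P2 needs (0, 1, 0, 3) <= (1, 2, 2, 4) -> finishes; pool += (0, 0, 1, 0) = (1, 2, 3, 4)
The stuck group stays short no matter what:
  P9 still needs (5, 2, 3, 2) but only (1, 2, 3, 4) is free — short on R1
  P1 still needs (2, 4, 4, 1) but only (1, 2, 3, 4) is free — short on R1, R2 and R3
  P6 still needs (2, 5, 2, 3) but only (1, 2, 3, 4) is free — short on R1 and R2
  P4 still needs (5, 1, 5, 1) but only (1, 2, 3, 4) is free — short on R1 and R3
  P3 still needs (5, 3, 4, 2) but only (1, 2, 3, 4) is free — short on R1, R2 and R3


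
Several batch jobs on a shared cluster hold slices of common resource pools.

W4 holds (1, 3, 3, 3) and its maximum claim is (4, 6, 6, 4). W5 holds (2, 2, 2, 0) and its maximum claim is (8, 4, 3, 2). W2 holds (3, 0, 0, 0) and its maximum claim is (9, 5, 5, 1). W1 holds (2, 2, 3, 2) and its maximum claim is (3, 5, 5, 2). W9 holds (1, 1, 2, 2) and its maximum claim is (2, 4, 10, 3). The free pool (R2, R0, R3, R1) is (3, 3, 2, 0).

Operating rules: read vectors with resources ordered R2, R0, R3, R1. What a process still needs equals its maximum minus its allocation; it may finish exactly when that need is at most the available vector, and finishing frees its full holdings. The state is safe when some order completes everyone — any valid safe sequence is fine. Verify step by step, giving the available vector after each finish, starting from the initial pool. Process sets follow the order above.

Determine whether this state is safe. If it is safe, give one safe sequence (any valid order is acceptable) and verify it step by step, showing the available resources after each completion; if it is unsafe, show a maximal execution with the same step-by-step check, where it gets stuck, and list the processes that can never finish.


The state is SAFE; one workable sequence: W1, W4, W2, W5, W9.
Key observation: W1 marks the first exact bind of the order: its need (1, 3, 2, 0) fits the free (3, 3, 2, 0) with zero slack on a requested resource.
Check, step by step:
  pool = (3, 3, 2, 0)
  run W1 (needs (1, 3, 2, 0), free (3, 3, 2, 0)); after release of (2, 2, 3, 2) the pool is (5, 5, 5, 2)
  run W4 (needs (3, 3, 3, 1), free (5, 5, 5, 2)); after release of (1, 3, 3, 3) the pool is (6, 8, 8, 5)
  run W2 (needs (6, 5, 5, 1), free (6, 8, 8, 5)); after release of (3, 0, 0, 0) the pool is (9, 8, 8, 5)
  run W5 (needs (6, 2, 1, 2), free (9, 8, 8, 5)); after release of (2, 2, 2, 0) the pool is (11, 10, 10, 5)
  run W9 (needs (1, 3, 8, 1), free (11, 10, 10, 5)); after release of (1, 1, 2, 2) the pool is (12, 11, 12, 7)


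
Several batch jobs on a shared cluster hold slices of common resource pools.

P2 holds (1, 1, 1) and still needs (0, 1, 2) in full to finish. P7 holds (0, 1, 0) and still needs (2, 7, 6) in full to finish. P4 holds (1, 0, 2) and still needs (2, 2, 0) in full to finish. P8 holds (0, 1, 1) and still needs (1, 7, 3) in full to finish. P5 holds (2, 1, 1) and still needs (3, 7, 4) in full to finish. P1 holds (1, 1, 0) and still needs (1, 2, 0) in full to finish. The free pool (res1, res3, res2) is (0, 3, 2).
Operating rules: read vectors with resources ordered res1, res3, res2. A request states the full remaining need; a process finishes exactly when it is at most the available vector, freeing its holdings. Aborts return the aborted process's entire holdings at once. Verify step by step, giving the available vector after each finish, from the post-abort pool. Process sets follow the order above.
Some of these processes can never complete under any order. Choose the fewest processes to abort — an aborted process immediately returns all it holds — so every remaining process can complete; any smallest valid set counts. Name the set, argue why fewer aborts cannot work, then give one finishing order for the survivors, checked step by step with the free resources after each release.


The answer: abort P7 and P5.
Key observation: P8 was stuck for good until P7 and P5 gave back (2, 2, 1); in the order shown it finishes at step 4.
Why nothing smaller works — every single abort fails: P2 alone leaves P7 blocked (short on res3 and res2); P7 alone leaves P8 blocked (short on res3); P4 alone leaves P7 blocked (short on res3 and res2); P8 alone leaves P7 blocked (short on res3); P5 alone leaves P7 blocked (short on res3); P1 alone leaves P7 blocked (short on res3 and res2).
The survivors complete as P4, P2, P1, P8. Step-by-step check (starting from the post-abort pool):
  pool = (2, 5, 3)
  P4 needs (2, 2, 0) <= (2, 5, 3) -> finishes; pool += (1, 0, 2) = (3, 5, 5)
  P2 needs (0, 1, 2) <= (3, 5, 5) -> finishes; pool += (1, 1, 1) = (4, 6, 6)
  P1 needs (1, 2, 0) <= (4, 6, 6) -> finishes; pool += (1, 1, 0) = (5, 7, 6)
  P8 needs (1, 7, 3) <= (5, 7, 6) -> finishes; pool += (0, 1, 1) = (5, 8, 7)


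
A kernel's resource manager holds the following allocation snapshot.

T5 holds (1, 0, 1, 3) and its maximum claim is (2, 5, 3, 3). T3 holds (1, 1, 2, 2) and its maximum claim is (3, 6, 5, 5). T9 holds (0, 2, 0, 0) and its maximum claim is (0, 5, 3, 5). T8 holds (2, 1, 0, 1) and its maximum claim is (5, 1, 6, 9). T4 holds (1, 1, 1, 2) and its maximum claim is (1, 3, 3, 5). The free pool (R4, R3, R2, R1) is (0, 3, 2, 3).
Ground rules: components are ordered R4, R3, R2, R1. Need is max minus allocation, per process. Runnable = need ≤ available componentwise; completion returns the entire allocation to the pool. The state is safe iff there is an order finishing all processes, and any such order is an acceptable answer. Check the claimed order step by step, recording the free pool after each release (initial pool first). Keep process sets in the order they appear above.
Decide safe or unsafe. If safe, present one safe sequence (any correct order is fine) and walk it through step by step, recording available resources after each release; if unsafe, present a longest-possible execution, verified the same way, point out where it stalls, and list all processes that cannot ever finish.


SAFE. One safe sequence: T4, T9, T5, T3, T8.
Key observation: reading the order forward, T4 is the first process whose need (0, 2, 2, 3) meets the free pool (0, 3, 2, 3) exactly on a resource it requests.
Step-by-step check:
  pool = (0, 3, 2, 3)
  run T4 (needs (0, 2, 2, 3), free (0, 3, 2, 3)); after release of (1, 1, 1, 2) the pool is (1, 4, 3, 5)
  run T9 (needs (0, 3, 3, 5), free (1, 4, 3, 5)); after release of (0, 2, 0, 0) the pool is (1, 6, 3, 5)
  run T5 (needs (1, 5, 2, 0), free (1, 6, 3, 5)); after release of (1, 0, 1, 3) the pool is (2, 6, 4, 8)
  run T3 (needs (2, 5, 3, 3), free (2, 6, 4, 8)); after release of (1, 1, 2, 2) the pool is (3, 7, 6, 10)
  run T8 (needs (3, 0, 6, 8), free (3, 7, 6, 10)); after release of (2, 1, 0, 1) the pool is (5, 8, 6, 11)


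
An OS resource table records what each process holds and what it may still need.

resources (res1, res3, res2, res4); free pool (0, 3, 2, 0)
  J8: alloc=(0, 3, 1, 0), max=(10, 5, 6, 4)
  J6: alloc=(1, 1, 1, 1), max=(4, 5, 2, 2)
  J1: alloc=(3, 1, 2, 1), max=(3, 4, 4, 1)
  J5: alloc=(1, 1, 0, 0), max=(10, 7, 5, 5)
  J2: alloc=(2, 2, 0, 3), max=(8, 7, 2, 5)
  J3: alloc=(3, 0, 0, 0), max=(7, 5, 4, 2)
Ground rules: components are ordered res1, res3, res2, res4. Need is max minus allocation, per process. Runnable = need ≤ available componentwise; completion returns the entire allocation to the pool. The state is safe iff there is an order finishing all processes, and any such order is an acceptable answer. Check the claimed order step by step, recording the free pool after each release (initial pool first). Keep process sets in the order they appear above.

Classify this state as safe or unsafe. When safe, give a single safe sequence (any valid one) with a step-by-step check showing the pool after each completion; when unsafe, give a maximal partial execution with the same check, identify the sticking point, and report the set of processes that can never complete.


SAFE. One safe sequence: J1, J6, J3, J2, J5, J8.
Key observation: the first exact fit in this order is J1 — it needs (0, 3, 2, 0) with (0, 3, 2, 0) free, meeting a requested resource to the last unit.
Step-by-step check:
  pool = (0, 3, 2, 0)
  J1: need (0, 3, 2, 0) fits (0, 3, 2, 0); releases (3, 1, 2, 1), pool now (3, 4, 4, 1)
  J6: need (3, 4, 1, 1) fits (3, 4, 4, 1); releases (1, 1, 1, 1), pool now (4, 5, 5, 2)
  J3: need (4, 5, 4, 2) fits (4, 5, 5, 2); releases (3, 0, 0, 0), pool now (7, 5, 5, 2)
  J2: need (6, 5, 2, 2) fits (7, 5, 5, 2); releases (2, 2, 0, 3), pool now (9, 7, 5, 5)
  J5: need (9, 6, 5, 5) fits (9, 7, 5, 5); releases (1, 1, 0, 0), pool now (10, 8, 5, 5)
  J8: need (10, 2, 5, 4) fits (10, 8, 5, 5); releases (0, 3, 1, 0), pool now (10, 11, 6, 5)


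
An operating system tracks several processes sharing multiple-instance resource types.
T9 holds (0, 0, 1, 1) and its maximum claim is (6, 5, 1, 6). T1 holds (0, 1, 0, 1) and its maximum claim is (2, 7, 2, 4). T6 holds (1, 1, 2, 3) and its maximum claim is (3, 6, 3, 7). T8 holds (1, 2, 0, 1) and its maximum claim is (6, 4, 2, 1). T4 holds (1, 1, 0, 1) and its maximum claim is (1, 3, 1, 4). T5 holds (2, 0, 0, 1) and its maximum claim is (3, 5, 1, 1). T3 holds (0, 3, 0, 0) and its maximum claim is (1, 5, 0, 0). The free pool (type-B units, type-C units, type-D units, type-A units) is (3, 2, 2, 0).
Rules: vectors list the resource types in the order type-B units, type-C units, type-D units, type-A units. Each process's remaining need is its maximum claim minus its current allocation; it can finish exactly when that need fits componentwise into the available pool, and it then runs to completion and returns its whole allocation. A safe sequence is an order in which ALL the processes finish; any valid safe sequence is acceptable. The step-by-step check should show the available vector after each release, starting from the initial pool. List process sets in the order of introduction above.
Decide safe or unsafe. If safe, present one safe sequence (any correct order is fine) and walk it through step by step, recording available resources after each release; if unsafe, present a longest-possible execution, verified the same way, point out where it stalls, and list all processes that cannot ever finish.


UNSAFE — no complete ordering exists.
Key observation: type-A units is the bottleneck — with T3, T5, T8 done the pool holds (6, 7, 2, 2), short of every remaining need.
Going as far as possible: T3, T5, T8; after that, nothing fits. Check, step by step:
  pool = (3, 2, 2, 0)
  T3: need (1, 2, 0, 0) fits (3, 2, 2, 0); releases (0, 3, 0, 0), pool now (3, 5, 2, 0)
  T5: need (1, 5, 1, 0) fits (3, 5, 2, 0); releases (2, 0, 0, 1), pool now (5, 5, 2, 1)
  T8: need (5, 2, 2, 0) fits (5, 5, 2, 1); releases (1, 2, 0, 1), pool now (6, 7, 2, 2)
  blocked: T9 wants (6, 5, 0, 5), pool (6, 7, 2, 2) — not enough type-A units
  blocked: T1 wants (2, 6, 2, 3), pool (6, 7, 2, 2) — not enough type-A units
  blocked: T6 wants (2, 5, 1, 4), pool (6, 7, 2, 2) — not enough type-A units
  blocked: T4 wants (0, 2, 1, 3), pool (6, 7, 2, 2) — not enough type-A units
Permanently blocked: T9, T1, T6 and T4.


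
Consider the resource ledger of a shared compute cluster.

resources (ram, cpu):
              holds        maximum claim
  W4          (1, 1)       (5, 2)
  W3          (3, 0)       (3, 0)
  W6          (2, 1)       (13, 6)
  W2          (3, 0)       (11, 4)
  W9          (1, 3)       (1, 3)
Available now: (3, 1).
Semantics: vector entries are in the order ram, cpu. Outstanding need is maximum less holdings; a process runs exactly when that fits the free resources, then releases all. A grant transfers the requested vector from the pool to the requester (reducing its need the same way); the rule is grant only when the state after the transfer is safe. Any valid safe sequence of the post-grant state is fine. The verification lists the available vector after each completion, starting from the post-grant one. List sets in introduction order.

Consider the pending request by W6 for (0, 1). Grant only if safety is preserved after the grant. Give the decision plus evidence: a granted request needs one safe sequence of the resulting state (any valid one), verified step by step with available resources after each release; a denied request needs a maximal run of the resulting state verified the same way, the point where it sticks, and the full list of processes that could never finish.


GRANT — the state after the grant stays safe, e.g. via W9, W3, W4, W2, W6.
Key observation: even at the reduced pool (3, 0), W9 fits immediately, so safety survives the grant.
Verifying the post-grant state step by step:
  pool = (3, 0)
  W9: need (0, 0) fits (3, 0); releases (1, 3), pool now (4, 3)
  W3: need (0, 0) fits (4, 3); releases (3, 0), pool now (7, 3)
  W4: need (4, 1) fits (7, 3); releases (1, 1), pool now (8, 4)
  W2: need (8, 4) fits (8, 4); releases (3, 0), pool now (11, 4)
  W6: need (11, 4) fits (11, 4); releases (2, 2), pool now (13, 6)


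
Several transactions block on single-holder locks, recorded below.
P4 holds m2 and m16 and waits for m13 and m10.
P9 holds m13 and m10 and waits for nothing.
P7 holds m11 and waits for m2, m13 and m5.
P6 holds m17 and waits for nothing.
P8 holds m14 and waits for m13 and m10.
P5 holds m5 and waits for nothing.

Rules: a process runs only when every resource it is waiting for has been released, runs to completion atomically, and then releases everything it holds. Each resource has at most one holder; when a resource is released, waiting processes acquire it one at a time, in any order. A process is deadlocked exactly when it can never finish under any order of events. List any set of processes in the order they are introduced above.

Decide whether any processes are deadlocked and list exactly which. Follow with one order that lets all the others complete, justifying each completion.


The deadlocked set is empty.
Key observation: although several processes wait, no cycle exists — each chain bottoms out at a free runner.
One completion order for the rest: P9, P6, P4, P5, P7, P8.
Check, step by step:
  P9 waits on nothing -> runs at once and releases m13 and m10
  P6 waits on nothing -> runs at once and releases m17
  P4: everything it awaited (m13 and m10) is free; runs, freeing m2 and m16
  P5 waits on nothing -> runs at once and releases m5
  P7: everything it awaited (m2, m13 and m5) is free; runs, freeing m11
  P8: everything it awaited (m13 and m10) is free; runs, freeing m14


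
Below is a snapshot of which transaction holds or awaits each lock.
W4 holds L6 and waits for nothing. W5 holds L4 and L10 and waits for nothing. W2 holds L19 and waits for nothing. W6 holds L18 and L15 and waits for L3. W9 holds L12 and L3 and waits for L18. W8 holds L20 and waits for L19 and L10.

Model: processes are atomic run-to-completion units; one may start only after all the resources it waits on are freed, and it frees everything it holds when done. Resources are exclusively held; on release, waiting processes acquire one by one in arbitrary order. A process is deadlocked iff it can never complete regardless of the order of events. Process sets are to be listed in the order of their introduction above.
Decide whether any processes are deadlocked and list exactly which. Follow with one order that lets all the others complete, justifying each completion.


Deadlocked: W6 and W9.
Key observation: the loop W6 -> W9 -> W6 blocks itself forever; no other process is dragged down with it.
The rest can finish in the order W4, W2, W5, W8.
Walking it through:
  W4 waits on nothing -> runs at once and releases L6
  W2 waits on nothing -> runs at once and releases L19
  W5 waits on nothing -> runs at once and releases L4 and L10
  W8: everything it awaited (L19 and L10) is free; runs, freeing L20


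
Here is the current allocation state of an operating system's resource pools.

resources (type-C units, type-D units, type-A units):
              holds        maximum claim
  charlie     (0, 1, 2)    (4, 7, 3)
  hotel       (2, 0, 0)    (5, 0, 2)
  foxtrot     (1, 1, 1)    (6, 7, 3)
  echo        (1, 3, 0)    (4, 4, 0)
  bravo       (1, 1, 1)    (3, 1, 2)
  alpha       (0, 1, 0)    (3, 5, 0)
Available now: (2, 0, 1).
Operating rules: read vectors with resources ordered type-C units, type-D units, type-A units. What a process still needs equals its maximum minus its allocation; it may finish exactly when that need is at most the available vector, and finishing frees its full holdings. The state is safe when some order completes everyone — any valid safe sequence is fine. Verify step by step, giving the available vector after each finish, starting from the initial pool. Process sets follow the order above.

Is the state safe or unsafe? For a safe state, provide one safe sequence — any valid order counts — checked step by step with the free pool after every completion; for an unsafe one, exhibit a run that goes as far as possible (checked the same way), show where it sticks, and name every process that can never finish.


The state is UNSAFE.
Key observation: no order helps: past bravo, echo, hotel, alpha, the free pool tops out at (6, 5, 2), below what each blocked process needs in type-D units.
A maximal execution: bravo, echo, hotel, alpha — then nothing else fits. Check, step by step:
  pool = (2, 0, 1)
  run bravo (needs (2, 0, 1), free (2, 0, 1)); after release of (1, 1, 1) the pool is (3, 1, 2)
  run echo (needs (3, 1, 0), free (3, 1, 2)); after release of (1, 3, 0) the pool is (4, 4, 2)
  run hotel (needs (3, 0, 2), free (4, 4, 2)); after release of (2, 0, 0) the pool is (6, 4, 2)
  run alpha (needs (3, 4, 0), free (6, 4, 2)); after release of (0, 1, 0) the pool is (6, 5, 2)
  charlie cannot run: need (4, 6, 1) vs free (6, 5, 2) (insufficient type-D units)
  foxtrot cannot run: need (5, 6, 2) vs free (6, 5, 2) (insufficient type-D units)
Processes that can never finish: charlie and foxtrot.


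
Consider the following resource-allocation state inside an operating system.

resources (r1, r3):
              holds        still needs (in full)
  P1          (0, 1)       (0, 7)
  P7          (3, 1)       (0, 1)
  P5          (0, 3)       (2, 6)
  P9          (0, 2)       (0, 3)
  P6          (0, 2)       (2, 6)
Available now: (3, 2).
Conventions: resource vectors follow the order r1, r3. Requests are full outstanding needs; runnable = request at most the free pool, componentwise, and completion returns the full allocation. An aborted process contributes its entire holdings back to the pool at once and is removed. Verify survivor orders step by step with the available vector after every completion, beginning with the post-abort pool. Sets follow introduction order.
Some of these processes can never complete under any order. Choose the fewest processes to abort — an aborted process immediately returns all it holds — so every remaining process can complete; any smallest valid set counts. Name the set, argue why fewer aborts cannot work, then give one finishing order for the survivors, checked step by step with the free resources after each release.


Minimum abort set: P5.
Key observation: the returned (0, 3) from P5 is what brings P1 — unrunnable before, under any order — into play at step 2.
Minimality: the empty abort set fails — the state is deadlocked as it stands.
The survivors complete as P9, P1, P7, P6. Check, step by step (starting from the post-abort pool):
  pool = (3, 5)
  run P9 (needs (0, 3), free (3, 5)); after release of (0, 2) the pool is (3, 7)
  run P1 (needs (0, 7), free (3, 7)); after release of (0, 1) the pool is (3, 8)
  run P7 (needs (0, 1), free (3, 8)); after release of (3, 1) the pool is (6, 9)
  run P6 (needs (2, 6), free (6, 9)); after release of (0, 2) the pool is (6, 11)


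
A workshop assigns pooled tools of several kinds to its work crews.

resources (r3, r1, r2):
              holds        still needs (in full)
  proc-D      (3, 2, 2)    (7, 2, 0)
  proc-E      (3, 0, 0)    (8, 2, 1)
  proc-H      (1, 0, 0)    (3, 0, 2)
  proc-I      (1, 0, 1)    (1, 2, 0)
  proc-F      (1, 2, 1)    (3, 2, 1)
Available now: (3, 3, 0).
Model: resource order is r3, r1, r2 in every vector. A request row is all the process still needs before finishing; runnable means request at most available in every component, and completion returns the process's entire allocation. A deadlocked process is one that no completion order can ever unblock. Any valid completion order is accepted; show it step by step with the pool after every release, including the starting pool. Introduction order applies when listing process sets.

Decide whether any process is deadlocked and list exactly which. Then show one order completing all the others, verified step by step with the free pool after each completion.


Deadlocked: proc-D and proc-E.
Key observation: even finishing proc-I, proc-F, proc-H leaves just (6, 5, 2) free — too little r3 for any of the remaining processes.
One completion order for the rest: proc-I, proc-F, proc-H. Check, step by step:
  pool = (3, 3, 0)
  run proc-I (needs (1, 2, 0), free (3, 3, 0)); after release of (1, 0, 1) the pool is (4, 3, 1)
  run proc-F (needs (3, 2, 1), free (4, 3, 1)); after release of (1, 2, 1) the pool is (5, 5, 2)
  run proc-H (needs (3, 0, 2), free (5, 5, 2)); after release of (1, 0, 0) the pool is (6, 5, 2)
The blocked processes can never fit:
  proc-D cannot run: need (7, 2, 0) vs free (6, 5, 2) (insufficient r3)
  proc-E cannot run: need (8, 2, 1) vs free (6, 5, 2) (insufficient r3)


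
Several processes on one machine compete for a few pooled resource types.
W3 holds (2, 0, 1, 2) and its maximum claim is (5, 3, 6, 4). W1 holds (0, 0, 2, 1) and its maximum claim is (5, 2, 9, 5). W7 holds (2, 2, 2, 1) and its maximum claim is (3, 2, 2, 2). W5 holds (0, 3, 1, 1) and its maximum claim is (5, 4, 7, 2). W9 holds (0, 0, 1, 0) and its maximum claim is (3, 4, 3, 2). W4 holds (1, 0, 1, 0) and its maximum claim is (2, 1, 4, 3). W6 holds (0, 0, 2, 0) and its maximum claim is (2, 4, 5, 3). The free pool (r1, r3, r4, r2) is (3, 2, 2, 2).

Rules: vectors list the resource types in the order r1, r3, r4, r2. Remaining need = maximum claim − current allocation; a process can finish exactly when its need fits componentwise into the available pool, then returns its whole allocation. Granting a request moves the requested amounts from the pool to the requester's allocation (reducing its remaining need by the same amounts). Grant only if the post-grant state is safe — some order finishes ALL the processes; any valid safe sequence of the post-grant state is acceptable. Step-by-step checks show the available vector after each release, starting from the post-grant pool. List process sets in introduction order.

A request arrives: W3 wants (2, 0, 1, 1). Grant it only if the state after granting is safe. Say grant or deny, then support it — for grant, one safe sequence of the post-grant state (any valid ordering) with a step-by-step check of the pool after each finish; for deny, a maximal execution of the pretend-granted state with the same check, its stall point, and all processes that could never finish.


GRANT: granting preserves safety; a valid post-grant sequence is W7, W9, W3, W5, W6, W4, W1.
Key observation: even at the reduced pool (1, 2, 1, 1), W7 fits immediately, so safety survives the grant.
Step-by-step check of the post-grant state:
  pool = (1, 2, 1, 1)
  W7: need (1, 0, 0, 1) fits (1, 2, 1, 1); releases (2, 2, 2, 1), pool now (3, 4, 3, 2)
  W9: need (3, 4, 2, 2) fits (3, 4, 3, 2); releases (0, 0, 1, 0), pool now (3, 4, 4, 2)
  W3: need (1, 3, 4, 1) fits (3, 4, 4, 2); releases (4, 0, 2, 3), pool now (7, 4, 6, 5)
  W5: need (5, 1, 6, 1) fits (7, 4, 6, 5); releases (0, 3, 1, 1), pool now (7, 7, 7, 6)
  W6: need (2, 4, 3, 3) fits (7, 7, 7, 6); releases (0, 0, 2, 0), pool now (7, 7, 9, 6)
  W4: need (1, 1, 3, 3) fits (7, 7, 9, 6); releases (1, 0, 1, 0), pool now (8, 7, 10, 6)
  W1: need (5, 2, 7, 4) fits (8, 7, 10, 6); releases (0, 0, 2, 1), pool now (8, 7, 12, 7)


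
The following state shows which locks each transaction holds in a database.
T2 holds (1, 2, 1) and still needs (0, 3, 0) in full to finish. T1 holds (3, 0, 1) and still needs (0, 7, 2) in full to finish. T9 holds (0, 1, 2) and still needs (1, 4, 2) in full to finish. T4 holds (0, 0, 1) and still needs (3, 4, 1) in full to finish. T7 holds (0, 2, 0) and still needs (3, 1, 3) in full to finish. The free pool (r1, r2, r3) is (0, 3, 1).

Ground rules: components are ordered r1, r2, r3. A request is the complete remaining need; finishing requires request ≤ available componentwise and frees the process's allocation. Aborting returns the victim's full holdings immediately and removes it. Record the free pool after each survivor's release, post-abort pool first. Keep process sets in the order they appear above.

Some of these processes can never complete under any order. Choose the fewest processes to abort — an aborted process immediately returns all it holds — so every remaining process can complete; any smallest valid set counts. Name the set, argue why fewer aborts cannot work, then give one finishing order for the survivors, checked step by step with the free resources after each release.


The answer: abort T1.
Key observation: aborting T1 returns (3, 0, 1), and T7 — hopeless before — runs at step 3 with the returned capacity in the pool.
No smaller set exists: with zero aborts the deadlock remains.
One survivor order: T2, T9, T7, T4. Step-by-step check (post-abort pool first):
  pool = (3, 3, 2)
  T2: need (0, 3, 0) fits (3, 3, 2); releases (1, 2, 1), pool now (4, 5, 3)
  T9: need (1, 4, 2) fits (4, 5, 3); releases (0, 1, 2), pool now (4, 6, 5)
  T7: need (3, 1, 3) fits (4, 6, 5); releases (0, 2, 0), pool now (4, 8, 5)
  T4: need (3, 4, 1) fits (4, 8, 5); releases (0, 0, 1), pool now (4, 8, 6)


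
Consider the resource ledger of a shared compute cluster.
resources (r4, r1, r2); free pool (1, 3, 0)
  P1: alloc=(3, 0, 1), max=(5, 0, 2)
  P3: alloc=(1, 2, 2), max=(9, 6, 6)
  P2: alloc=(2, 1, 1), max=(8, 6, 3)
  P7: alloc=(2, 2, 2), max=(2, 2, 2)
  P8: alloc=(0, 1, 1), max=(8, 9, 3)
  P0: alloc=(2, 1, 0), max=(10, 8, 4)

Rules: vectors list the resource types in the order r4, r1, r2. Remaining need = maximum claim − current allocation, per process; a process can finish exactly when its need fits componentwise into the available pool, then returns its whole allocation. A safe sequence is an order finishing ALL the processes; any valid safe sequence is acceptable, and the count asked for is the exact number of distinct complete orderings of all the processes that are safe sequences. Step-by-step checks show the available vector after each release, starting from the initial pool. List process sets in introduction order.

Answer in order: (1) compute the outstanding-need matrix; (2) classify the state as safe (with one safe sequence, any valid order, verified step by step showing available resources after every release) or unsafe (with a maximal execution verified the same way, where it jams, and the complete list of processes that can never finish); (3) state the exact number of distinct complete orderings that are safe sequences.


(1) Need matrix, components ordered r4, r1, r2:
  P1: (2, 0, 1)
  P3: (8, 4, 4)
  P2: (6, 5, 2)
  P7: (0, 0, 0)
  P8: (8, 8, 2)
  P0: (8, 7, 4)
(2) The state is SAFE; one workable sequence: P7, P1, P2, P3, P0, P8.
Key observation: P2 marks the first exact bind of the order: its need (6, 5, 2) fits the free (6, 5, 3) with zero slack on a requested resource.
Step-by-step check:
  pool = (1, 3, 0)
  P7 needs (0, 0, 0) <= (1, 3, 0) -> finishes; pool += (2, 2, 2) = (3, 5, 2)
  P1 needs (2, 0, 1) <= (3, 5, 2) -> finishes; pool += (3, 0, 1) = (6, 5, 3)
  P2 needs (6, 5, 2) <= (6, 5, 3) -> finishes; pool += (2, 1, 1) = (8, 6, 4)
  P3 needs (8, 4, 4) <= (8, 6, 4) -> finishes; pool += (1, 2, 2) = (9, 8, 6)
  P0 needs (8, 7, 4) <= (9, 8, 6) -> finishes; pool += (2, 1, 0) = (11, 9, 6)
  P8 needs (8, 8, 2) <= (11, 9, 6) -> finishes; pool += (0, 1, 1) = (11, 10, 7)
(3) Exactly 2 of the possible complete orderings are safe sequences.


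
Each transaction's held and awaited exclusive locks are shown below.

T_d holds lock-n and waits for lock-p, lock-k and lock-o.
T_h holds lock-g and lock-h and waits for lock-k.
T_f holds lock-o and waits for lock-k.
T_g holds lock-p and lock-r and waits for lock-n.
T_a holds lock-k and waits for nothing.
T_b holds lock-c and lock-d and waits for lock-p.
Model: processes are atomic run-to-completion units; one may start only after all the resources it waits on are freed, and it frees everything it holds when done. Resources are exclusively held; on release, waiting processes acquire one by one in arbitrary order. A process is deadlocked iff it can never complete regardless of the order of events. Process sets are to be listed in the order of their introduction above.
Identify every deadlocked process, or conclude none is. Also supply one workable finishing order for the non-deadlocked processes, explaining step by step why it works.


Deadlocked set: T_d, T_g and T_b.
Key observation: the knot is the closed ring of waits T_d -> T_g -> T_d; T_b waits into the deadlock from upstream.
The rest can finish in the order T_a, T_h, T_f.
Verifying each step:
  T_a waits on nothing -> runs at once and releases lock-k
  run T_h (all its waits — lock-k — are resolved); releases lock-g and lock-h
  run T_f (all its waits — lock-k — are resolved); releases lock-o


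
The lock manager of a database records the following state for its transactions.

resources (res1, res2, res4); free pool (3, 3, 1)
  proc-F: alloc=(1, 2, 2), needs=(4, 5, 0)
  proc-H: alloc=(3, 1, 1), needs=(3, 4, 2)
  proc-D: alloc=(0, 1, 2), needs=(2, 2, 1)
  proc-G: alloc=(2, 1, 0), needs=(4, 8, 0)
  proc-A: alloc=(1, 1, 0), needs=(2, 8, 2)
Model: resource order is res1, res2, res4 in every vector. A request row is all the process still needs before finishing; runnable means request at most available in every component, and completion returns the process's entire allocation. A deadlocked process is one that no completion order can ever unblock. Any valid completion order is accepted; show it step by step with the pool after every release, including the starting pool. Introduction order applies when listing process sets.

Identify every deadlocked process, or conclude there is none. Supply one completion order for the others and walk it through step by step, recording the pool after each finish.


Deadlocked set: proc-G and proc-A.
Key observation: after proc-D, proc-H, proc-F complete, (7, 7, 6) is the best the pool ever gets, yet each leftover process wants more res2.
One completion order for the rest: proc-D, proc-H, proc-F. Verifying each step:
  pool = (3, 3, 1)
  proc-D: need (2, 2, 1) fits (3, 3, 1); releases (0, 1, 2), pool now (3, 4, 3)
  proc-H: need (3, 4, 2) fits (3, 4, 3); releases (3, 1, 1), pool now (6, 5, 4)
  proc-F: need (4, 5, 0) fits (6, 5, 4); releases (1, 2, 2), pool now (7, 7, 6)
The blocked processes can never fit:
  proc-G cannot run: need (4, 8, 0) vs free (7, 7, 6) (insufficient res2)
  proc-A cannot run: need (2, 8, 2) vs free (7, 7, 6) (insufficient res2)


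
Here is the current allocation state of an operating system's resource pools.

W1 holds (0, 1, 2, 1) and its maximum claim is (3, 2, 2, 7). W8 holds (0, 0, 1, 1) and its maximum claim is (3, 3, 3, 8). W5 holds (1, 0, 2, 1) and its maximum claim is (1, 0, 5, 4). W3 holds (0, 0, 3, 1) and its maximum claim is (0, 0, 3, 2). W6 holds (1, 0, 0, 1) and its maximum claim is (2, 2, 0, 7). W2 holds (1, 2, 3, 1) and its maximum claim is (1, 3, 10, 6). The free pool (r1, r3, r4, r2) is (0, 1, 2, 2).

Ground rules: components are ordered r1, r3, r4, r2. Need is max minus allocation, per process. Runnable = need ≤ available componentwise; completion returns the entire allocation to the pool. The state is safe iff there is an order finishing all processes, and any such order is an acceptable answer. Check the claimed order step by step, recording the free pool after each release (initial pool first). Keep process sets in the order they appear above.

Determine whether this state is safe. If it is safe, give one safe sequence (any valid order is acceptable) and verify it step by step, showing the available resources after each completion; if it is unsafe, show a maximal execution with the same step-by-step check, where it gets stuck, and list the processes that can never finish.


UNSAFE.
Key observation: even finishing W3, W5 leaves just (1, 1, 7, 4) free — too little r2 for any of the remaining processes.
Going as far as possible: W3, W5; after that, nothing fits. Check, step by step:
  pool = (0, 1, 2, 2)
  W3 needs (0, 0, 0, 1) <= (0, 1, 2, 2) -> finishes; pool += (0, 0, 3, 1) = (0, 1, 5, 3)
  W5 needs (0, 0, 3, 3) <= (0, 1, 5, 3) -> finishes; pool += (1, 0, 2, 1) = (1, 1, 7, 4)
  W1 still needs (3, 1, 0, 6) but only (1, 1, 7, 4) is free — short on r1 and r2
  W8 still needs (3, 3, 2, 7) but only (1, 1, 7, 4) is free — short on r1, r3 and r2
  W6 still needs (1, 2, 0, 6) but only (1, 1, 7, 4) is free — short on r3 and r2
  W2 still needs (0, 1, 7, 5) but only (1, 1, 7, 4) is free — short on r2
Processes that can never finish: W1, W8, W6 and W2.
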